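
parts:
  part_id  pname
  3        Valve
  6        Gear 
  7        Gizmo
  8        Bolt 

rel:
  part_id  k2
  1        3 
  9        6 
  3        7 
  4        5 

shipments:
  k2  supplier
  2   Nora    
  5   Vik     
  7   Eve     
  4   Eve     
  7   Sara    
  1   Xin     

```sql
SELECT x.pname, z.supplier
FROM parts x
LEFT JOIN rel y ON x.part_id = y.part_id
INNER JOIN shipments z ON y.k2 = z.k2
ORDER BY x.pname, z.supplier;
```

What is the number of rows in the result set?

Evaluate left to right. First `parts x LEFT JOIN rel y` on part_id: 4 row(s).
Then INNER JOIN `shipments z` on k2: keep only rows whose y.k2 appears in z.
Result: 2 row(s).

2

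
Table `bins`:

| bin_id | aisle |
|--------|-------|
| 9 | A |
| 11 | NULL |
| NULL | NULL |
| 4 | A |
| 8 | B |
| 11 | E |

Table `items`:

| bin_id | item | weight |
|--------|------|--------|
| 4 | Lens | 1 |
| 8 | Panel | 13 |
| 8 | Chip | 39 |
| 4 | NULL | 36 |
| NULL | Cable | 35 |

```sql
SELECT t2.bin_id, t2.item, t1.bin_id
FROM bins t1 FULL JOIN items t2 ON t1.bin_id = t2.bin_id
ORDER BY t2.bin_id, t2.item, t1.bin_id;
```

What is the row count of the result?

9

FULL OUTER JOIN keeps every row from both sides; unmatched rows get NULL for the other side's columns.
Matching on t1.bin_id = t2.bin_id. A NULL in a compared column never satisfies the condition.
- t1[0] bin_id=9 → no match; kept with NULLs on the t2 side.
- t1[1] bin_id=11 → no match; kept with NULLs on the t2 side.
- t1[2] bin_id=NULL → no match; kept with NULLs on the t2 side.
- t1[3] bin_id=4 → 2 match(es) in t2 → 2 row(s).
- t1[4] bin_id=8 → 2 match(es) in t2 → 2 row(s).
- t1[5] bin_id=11 → no match; kept with NULLs on the t2 side.
- plus 1 unmatched t2 row(s), each kept with NULL t1 columns.
Total: 4 matched + 5 padded = 9 rows.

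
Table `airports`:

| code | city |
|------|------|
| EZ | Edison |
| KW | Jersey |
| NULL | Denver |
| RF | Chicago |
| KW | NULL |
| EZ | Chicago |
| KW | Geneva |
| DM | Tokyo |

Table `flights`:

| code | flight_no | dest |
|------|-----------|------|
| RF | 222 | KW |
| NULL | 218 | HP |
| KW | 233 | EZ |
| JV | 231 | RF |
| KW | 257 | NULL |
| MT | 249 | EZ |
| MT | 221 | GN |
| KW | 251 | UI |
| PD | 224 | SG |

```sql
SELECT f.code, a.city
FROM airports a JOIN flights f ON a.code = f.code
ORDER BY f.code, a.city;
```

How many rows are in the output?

10

INNER JOIN keeps only pairs where the ON condition holds.
Matching on a.code = f.code. A NULL in a compared column never satisfies the condition.
- code=EZ: no matching f row, dropped.
- code=KW: 3 matching f row(s), so 3 row(s) emitted.
- code=NULL: no matching f row, dropped.
- code=RF: 1 matching f row(s), so 1 row(s) emitted.
- code=KW: 3 matching f row(s), so 3 row(s) emitted.
- code=EZ: no matching f row, dropped.
- code=KW: 3 matching f row(s), so 3 row(s) emitted.
- code=DM: no matching f row, dropped.
Total: 10 rows.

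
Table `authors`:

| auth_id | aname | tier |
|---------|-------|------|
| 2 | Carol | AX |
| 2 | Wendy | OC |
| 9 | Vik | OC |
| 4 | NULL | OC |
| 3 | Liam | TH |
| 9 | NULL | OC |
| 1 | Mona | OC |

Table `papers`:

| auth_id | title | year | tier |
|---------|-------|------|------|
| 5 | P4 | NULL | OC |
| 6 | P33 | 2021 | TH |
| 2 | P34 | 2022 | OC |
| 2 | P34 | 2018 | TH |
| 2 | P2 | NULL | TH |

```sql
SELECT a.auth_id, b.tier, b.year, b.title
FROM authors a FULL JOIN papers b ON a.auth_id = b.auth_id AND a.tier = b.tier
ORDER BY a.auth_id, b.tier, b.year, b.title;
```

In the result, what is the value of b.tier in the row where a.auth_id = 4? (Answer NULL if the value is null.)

NULL

FULL OUTER JOIN keeps every row from both sides; unmatched rows get NULL for the other side's columns.
Matching on a.auth_id = b.auth_id AND a.tier = b.tier.
Matched pairs: 1; unmatched a rows kept: 6; unmatched b rows kept: 4.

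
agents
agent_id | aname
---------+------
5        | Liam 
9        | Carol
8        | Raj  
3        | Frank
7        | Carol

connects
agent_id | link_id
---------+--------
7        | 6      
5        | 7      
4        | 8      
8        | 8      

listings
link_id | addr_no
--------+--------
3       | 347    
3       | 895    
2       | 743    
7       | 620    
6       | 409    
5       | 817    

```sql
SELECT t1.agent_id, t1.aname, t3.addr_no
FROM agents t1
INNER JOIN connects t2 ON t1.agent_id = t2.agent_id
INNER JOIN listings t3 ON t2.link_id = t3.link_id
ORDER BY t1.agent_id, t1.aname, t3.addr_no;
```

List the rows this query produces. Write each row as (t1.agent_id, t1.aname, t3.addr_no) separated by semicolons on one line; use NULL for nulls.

(5, Liam, 620); (7, Carol, 409)

Step 1 — t1 INNER JOIN t2 on agent_id → 3 row(s).
Then INNER JOIN `listings t3` on link_id: keep only rows whose t2.link_id appears in t3.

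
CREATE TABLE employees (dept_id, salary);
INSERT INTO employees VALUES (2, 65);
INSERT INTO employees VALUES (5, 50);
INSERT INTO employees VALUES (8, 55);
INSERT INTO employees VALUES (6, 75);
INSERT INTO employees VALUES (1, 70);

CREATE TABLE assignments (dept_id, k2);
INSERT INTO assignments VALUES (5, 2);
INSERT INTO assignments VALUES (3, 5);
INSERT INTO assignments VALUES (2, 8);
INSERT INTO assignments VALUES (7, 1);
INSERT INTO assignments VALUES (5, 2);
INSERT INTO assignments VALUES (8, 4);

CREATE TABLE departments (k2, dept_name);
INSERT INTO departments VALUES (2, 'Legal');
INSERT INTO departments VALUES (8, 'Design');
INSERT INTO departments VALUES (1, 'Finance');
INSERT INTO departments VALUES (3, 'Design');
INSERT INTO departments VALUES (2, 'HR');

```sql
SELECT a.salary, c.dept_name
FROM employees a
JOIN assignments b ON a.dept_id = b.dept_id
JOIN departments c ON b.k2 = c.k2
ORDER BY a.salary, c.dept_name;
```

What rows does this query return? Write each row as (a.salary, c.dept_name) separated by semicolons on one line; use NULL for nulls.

(50, HR); (50, HR); (50, Legal); (50, Legal); (65, Design)

Evaluate left to right. First `employees a INNER JOIN assignments b` on dept_id: 4 row(s).
Then INNER JOIN `departments c` on k2: keep only rows whose b.k2 appears in c.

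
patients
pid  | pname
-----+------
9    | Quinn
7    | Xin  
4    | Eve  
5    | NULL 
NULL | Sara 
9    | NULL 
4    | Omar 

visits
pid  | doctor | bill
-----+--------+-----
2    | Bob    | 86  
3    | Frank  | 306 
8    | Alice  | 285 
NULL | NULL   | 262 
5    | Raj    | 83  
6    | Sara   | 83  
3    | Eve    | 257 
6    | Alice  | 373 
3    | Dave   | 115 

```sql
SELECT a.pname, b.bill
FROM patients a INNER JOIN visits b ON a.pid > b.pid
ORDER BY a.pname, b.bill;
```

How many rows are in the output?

INNER JOIN keeps only pairs where the ON condition holds.
Matching on a.pid > b.pid. A NULL in a compared column never satisfies the condition.
Matched pairs: 35.
Total: 35 rows.

35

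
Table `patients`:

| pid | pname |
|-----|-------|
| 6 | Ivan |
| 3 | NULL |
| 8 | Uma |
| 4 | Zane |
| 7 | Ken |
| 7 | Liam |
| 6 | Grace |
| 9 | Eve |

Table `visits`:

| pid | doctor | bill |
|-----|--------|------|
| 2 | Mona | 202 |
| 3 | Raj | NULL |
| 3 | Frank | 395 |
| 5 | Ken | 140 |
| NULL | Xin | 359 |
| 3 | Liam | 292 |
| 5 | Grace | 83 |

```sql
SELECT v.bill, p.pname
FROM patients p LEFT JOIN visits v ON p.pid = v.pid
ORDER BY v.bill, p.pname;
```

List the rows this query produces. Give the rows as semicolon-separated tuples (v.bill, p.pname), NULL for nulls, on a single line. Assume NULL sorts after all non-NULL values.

(292, NULL); (395, NULL); (NULL, Eve); (NULL, Grace); (NULL, Ivan); (NULL, Ken); (NULL, Liam); (NULL, Uma); (NULL, Zane); (NULL, NULL)

LEFT JOIN keeps every row from `patients`; unmatched rows get NULL for `visits`'s columns.
Matching on p.pid = v.pid. A NULL in a compared column never satisfies the condition.
- p[0] pid=6 → no match; kept with NULLs on the v side.
- p[1] pid=3 → 3 match(es) in v → 3 row(s).
- p[2] pid=8 → no match; kept with NULLs on the v side.
- p[3] pid=4 → no match; kept with NULLs on the v side.
- p[4] pid=7 → no match; kept with NULLs on the v side.
- p[5] pid=7 → no match; kept with NULLs on the v side.
- p[6] pid=6 → no match; kept with NULLs on the v side.
- p[7] pid=9 → no match; kept with NULLs on the v side.
After projecting and ordering:
v.bill | p.pname
292 | NULL
395 | NULL
NULL | Eve
NULL | Grace
NULL | Ivan
NULL | Ken
NULL | Liam
NULL | Uma
NULL | Zane
NULL | NULL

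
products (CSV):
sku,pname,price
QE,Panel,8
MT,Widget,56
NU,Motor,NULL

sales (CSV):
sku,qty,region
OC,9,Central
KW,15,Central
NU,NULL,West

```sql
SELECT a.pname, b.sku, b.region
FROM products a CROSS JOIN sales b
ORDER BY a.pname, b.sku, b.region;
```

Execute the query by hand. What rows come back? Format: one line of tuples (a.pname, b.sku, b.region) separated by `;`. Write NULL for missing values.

(Motor, KW, Central); (Motor, NU, West); (Motor, OC, Central); (Panel, KW, Central); (Panel, NU, West); (Panel, OC, Central); (Widget, KW, Central); (Widget, NU, West); (Widget, OC, Central)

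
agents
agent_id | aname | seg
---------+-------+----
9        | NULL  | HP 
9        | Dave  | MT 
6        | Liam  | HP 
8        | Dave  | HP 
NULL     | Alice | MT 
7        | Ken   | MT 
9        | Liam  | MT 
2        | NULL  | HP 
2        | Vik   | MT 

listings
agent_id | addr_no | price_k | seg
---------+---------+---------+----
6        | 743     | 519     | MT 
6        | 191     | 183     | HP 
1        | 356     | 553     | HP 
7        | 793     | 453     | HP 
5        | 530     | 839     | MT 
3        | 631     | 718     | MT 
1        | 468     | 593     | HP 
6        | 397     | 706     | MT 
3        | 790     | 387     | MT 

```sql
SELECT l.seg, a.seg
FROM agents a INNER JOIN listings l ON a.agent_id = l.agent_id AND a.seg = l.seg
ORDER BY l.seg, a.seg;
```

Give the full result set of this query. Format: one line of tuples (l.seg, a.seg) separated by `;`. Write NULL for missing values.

INNER JOIN keeps only pairs where the ON condition holds.
Matching on a.agent_id = l.agent_id AND a.seg = l.seg. A NULL in a compared column never satisfies the condition.
- a[0] agent_id=9, seg=HP → no match; dropped.
- a[1] agent_id=9, seg=MT → no match; dropped.
- a[2] agent_id=6, seg=HP → 1 match(es) in l → 1 row(s).
- a[3] agent_id=8, seg=HP → no match; dropped.
- a[4] agent_id=NULL, seg=MT → no match; dropped.
- a[5] agent_id=7, seg=MT → no match; dropped.
- a[6] agent_id=9, seg=MT → no match; dropped.
- a[7] agent_id=2, seg=HP → no match; dropped.
- a[8] agent_id=2, seg=MT → no match; dropped.
After projecting and ordering:
l.seg | a.seg
HP | HP

(HP, HP)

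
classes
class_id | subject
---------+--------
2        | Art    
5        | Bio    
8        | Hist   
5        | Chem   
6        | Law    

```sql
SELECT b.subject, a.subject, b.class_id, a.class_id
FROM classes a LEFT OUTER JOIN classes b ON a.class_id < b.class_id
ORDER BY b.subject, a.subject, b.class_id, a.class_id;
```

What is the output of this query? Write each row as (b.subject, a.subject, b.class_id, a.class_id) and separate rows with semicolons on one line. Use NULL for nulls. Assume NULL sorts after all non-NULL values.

(Bio, Art, 5, 2); (Chem, Art, 5, 2); (Hist, Art, 8, 2); (Hist, Bio, 8, 5); (Hist, Chem, 8, 5); (Hist, Law, 8, 6); (Law, Art, 6, 2); (Law, Bio, 6, 5); (Law, Chem, 6, 5); (NULL, Hist, NULL, 8)

LEFT JOIN keeps every row from `classes a`; unmatched rows get NULL for `classes b`'s columns.
Matching on a.class_id < b.class_id.
- a[0] class_id=2 → 4 match(es) in b → 4 row(s).
- a[1] class_id=5 → 2 match(es) in b → 2 row(s).
- a[2] class_id=8 → no match; kept with NULLs on the b side.
- a[3] class_id=5 → 2 match(es) in b → 2 row(s).
- a[4] class_id=6 → 1 match(es) in b → 1 row(s).
After projecting and ordering:
b.subject | a.subject | b.class_id | a.class_id
Bio | Art | 5 | 2
Chem | Art | 5 | 2
Hist | Art | 8 | 2
Hist | Bio | 8 | 5
Hist | Chem | 8 | 5
Hist | Law | 8 | 6
Law | Art | 6 | 2
Law | Bio | 6 | 5
Law | Chem | 6 | 5
NULL | Hist | NULL | 8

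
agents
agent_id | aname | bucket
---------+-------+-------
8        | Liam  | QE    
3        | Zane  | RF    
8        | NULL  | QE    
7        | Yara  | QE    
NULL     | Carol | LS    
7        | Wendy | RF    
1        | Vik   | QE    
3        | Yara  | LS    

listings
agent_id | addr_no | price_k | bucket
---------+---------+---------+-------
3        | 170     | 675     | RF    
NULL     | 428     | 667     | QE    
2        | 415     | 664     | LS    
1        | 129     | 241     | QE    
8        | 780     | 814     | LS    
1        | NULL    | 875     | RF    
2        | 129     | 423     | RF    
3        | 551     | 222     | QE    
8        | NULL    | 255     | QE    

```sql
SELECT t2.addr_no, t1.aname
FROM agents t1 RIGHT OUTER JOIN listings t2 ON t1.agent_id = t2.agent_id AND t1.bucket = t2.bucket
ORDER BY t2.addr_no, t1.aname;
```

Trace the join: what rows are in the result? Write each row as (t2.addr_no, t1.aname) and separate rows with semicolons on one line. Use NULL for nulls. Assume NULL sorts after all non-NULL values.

(129, Vik); (129, NULL); (170, Zane); (415, NULL); (428, NULL); (551, NULL); (780, NULL); (NULL, Liam); (NULL, NULL); (NULL, NULL)

RIGHT JOIN keeps every row from `listings`; unmatched rows get NULL for `agents`'s columns.
Matching on t1.agent_id = t2.agent_id AND t1.bucket = t2.bucket. A NULL in a compared column never satisfies the condition.
- t1 (agent_id=8, bucket=QE) pairs with 1 row(s) of t2.
- t1 (agent_id=3, bucket=RF) pairs with 1 row(s) of t2.
- t1 (agent_id=8, bucket=QE) pairs with 1 row(s) of t2.
- t1 (agent_id=7, bucket=QE) has no partner in t2.
- t1 (agent_id=NULL, bucket=LS) has no partner in t2.
- t1 (agent_id=7, bucket=RF) has no partner in t2.
- t1 (agent_id=1, bucket=QE) pairs with 1 row(s) of t2.
- t1 (agent_id=3, bucket=LS) has no partner in t2.
- plus 6 unmatched t2 row(s), each kept with NULL t1 columns.
After projecting and ordering:
t2.addr_no | t1.aname
129 | Vik
129 | NULL
170 | Zane
415 | NULL
428 | NULL
551 | NULL
780 | NULL
NULL | Liam
NULL | NULL
NULL | NULL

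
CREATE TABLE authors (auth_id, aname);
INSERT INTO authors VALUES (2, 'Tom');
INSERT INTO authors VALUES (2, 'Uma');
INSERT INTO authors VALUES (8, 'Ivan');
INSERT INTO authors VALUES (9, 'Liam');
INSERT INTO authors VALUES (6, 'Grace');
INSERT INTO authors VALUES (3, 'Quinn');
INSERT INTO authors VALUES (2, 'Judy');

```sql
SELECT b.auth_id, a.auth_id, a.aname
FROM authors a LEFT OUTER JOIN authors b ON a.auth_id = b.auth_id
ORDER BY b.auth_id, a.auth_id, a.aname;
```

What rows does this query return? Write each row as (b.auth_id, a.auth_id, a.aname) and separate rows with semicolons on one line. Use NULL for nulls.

LEFT JOIN keeps every row from `authors a`; unmatched rows get NULL for `authors b`'s columns.
Matching on a.auth_id = b.auth_id.
- auth_id=2: 3 matching b row(s), so 3 row(s) emitted.
- auth_id=2: 3 matching b row(s), so 3 row(s) emitted.
- auth_id=8: 1 matching b row(s), so 1 row(s) emitted.
- auth_id=9: 1 matching b row(s), so 1 row(s) emitted.
- auth_id=6: 1 matching b row(s), so 1 row(s) emitted.
- auth_id=3: 1 matching b row(s), so 1 row(s) emitted.
- auth_id=2: 3 matching b row(s), so 3 row(s) emitted.

(2, 2, Judy); (2, 2, Judy); (2, 2, Judy); (2, 2, Tom); (2, 2, Tom); (2, 2, Tom); (2, 2, Uma); (2, 2, Uma); (2, 2, Uma); (3, 3, Quinn); (6, 6, Grace); (8, 8, Ivan); (9, 9, Liam)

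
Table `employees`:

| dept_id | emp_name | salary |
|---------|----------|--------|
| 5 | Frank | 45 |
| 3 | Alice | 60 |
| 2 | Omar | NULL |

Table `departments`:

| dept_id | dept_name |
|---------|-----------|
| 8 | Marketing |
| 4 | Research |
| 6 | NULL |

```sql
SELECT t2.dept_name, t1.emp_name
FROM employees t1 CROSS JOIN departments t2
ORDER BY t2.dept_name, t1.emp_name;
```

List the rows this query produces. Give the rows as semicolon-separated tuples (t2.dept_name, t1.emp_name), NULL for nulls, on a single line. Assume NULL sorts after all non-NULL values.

(Marketing, Alice); (Marketing, Frank); (Marketing, Omar); (Research, Alice); (Research, Frank); (Research, Omar); (NULL, Alice); (NULL, Frank); (NULL, Omar)

CROSS JOIN pairs every row of `employees` with every row of `departments`: 3 × 3 = 9 rows.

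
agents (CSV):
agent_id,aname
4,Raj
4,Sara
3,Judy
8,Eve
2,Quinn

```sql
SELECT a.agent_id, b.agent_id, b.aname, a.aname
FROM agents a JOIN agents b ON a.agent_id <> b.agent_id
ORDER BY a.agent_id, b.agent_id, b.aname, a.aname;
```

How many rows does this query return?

18

INNER JOIN keeps only pairs where the ON condition holds.
Matching on a.agent_id <> b.agent_id.
- a (agent_id=4) pairs with 3 row(s) of b.
- a (agent_id=4) pairs with 3 row(s) of b.
- a (agent_id=3) pairs with 4 row(s) of b.
- a (agent_id=8) pairs with 4 row(s) of b.
- a (agent_id=2) pairs with 4 row(s) of b.
Total: 18 rows.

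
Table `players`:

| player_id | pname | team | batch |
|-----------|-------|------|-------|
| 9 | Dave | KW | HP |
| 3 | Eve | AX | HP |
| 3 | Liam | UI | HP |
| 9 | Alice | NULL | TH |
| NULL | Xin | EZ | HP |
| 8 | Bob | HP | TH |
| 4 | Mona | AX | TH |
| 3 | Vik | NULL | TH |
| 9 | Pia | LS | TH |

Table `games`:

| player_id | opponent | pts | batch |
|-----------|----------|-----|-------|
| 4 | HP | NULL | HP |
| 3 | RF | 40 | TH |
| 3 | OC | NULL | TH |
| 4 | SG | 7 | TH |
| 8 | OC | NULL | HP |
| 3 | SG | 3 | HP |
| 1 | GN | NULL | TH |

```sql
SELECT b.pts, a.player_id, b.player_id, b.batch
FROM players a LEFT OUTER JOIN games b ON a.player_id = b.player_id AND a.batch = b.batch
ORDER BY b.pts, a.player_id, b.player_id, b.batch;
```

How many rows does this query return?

LEFT JOIN keeps every row from `players`; unmatched rows get NULL for `games`'s columns.
Matching on a.player_id = b.player_id AND a.batch = b.batch. A NULL in a compared column never satisfies the condition.
Matched pairs: 5; unmatched a rows kept: 5.
Total: 5 matched + 5 padded = 10 rows.

10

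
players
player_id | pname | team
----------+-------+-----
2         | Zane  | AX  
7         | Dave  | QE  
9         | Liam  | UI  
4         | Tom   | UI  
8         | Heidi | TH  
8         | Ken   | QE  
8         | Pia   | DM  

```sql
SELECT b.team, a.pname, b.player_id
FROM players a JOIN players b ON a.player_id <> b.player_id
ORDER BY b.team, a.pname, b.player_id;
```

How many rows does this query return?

INNER JOIN keeps only pairs where the ON condition holds.
Matching on a.player_id <> b.player_id.
Matched pairs: 36.
Total: 36 rows.

36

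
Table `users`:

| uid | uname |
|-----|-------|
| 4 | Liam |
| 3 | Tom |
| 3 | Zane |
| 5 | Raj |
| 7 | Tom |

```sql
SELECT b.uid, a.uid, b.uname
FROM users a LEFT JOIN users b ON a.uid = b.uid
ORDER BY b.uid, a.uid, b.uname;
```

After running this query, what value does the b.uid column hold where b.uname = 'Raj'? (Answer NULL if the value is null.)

5

LEFT JOIN keeps every row from `users a`; unmatched rows get NULL for `users b`'s columns.
Matching on a.uid = b.uid.
Matched pairs: 7; unmatched a rows kept: 0.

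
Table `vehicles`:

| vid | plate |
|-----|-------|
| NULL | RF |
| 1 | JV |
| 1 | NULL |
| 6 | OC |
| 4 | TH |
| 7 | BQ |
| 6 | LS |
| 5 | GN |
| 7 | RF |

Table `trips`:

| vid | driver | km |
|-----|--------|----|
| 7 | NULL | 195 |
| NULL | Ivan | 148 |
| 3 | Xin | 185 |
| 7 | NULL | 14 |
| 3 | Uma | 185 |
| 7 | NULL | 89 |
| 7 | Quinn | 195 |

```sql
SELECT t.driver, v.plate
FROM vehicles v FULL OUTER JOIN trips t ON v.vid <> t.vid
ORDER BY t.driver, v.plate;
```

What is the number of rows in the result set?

42

FULL OUTER JOIN keeps every row from both sides; unmatched rows get NULL for the other side's columns.
Matching on v.vid <> t.vid. A NULL in a compared column never satisfies the condition.
- v (vid=NULL) has no partner → padded with NULL.
- v (vid=1) pairs with 6 row(s) of t.
- v (vid=1) pairs with 6 row(s) of t.
- v (vid=6) pairs with 6 row(s) of t.
- v (vid=4) pairs with 6 row(s) of t.
- v (vid=7) pairs with 2 row(s) of t.
- v (vid=6) pairs with 6 row(s) of t.
- v (vid=5) pairs with 6 row(s) of t.
- v (vid=7) pairs with 2 row(s) of t.
- plus 1 unmatched t row(s), each kept with NULL v columns.
Total: 40 matched + 2 padded = 42 rows.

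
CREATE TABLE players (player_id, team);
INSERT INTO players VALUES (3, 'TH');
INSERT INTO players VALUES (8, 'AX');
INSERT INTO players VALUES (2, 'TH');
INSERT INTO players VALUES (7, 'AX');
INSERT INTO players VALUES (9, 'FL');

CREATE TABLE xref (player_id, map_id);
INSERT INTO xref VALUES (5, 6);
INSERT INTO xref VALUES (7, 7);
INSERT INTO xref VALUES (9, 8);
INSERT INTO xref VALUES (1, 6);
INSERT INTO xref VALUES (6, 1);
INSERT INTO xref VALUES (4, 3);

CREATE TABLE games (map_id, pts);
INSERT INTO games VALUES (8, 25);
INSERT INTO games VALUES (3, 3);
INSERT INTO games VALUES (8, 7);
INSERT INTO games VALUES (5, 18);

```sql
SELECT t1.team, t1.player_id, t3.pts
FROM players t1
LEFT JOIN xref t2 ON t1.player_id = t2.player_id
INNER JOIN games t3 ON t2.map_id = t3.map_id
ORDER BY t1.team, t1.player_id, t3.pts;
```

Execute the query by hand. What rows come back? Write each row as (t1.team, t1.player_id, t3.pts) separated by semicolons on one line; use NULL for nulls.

(FL, 9, 7); (FL, 9, 25)

Joins associate left-to-right: players LEFT JOIN xref on player_id gives 5 intermediate row(s).
Then INNER JOIN `games t3` on map_id: keep only rows whose t2.map_id appears in t3.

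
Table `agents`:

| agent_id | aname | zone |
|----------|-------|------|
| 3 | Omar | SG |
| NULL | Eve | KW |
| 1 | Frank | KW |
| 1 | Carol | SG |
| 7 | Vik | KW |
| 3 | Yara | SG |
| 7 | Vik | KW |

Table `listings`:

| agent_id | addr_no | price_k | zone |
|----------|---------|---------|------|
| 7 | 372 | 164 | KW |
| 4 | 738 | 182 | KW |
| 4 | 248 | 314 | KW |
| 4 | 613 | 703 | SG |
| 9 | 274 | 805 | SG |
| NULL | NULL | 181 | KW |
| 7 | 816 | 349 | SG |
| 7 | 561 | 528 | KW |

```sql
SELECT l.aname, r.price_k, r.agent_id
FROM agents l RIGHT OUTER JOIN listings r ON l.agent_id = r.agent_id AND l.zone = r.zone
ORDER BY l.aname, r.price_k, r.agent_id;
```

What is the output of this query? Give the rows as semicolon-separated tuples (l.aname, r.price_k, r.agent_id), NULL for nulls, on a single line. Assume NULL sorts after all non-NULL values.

RIGHT JOIN keeps every row from `listings`; unmatched rows get NULL for `agents`'s columns.
Matching on l.agent_id = r.agent_id AND l.zone = r.zone. A NULL in a compared column never satisfies the condition.
Matched pairs: 4; unmatched r rows kept: 6.

(Vik, 164, 7); (Vik, 164, 7); (Vik, 528, 7); (Vik, 528, 7); (NULL, 181, NULL); (NULL, 182, 4); (NULL, 314, 4); (NULL, 349, 7); (NULL, 703, 4); (NULL, 805, 9)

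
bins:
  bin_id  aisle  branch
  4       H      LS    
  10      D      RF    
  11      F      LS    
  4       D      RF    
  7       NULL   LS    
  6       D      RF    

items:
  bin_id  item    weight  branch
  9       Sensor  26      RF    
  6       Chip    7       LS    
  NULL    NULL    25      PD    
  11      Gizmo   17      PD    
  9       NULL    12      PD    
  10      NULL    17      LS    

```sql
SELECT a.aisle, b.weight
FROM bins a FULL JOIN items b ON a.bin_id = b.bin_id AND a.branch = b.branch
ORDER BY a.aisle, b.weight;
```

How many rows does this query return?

FULL OUTER JOIN keeps every row from both sides; unmatched rows get NULL for the other side's columns.
Matching on a.bin_id = b.bin_id AND a.branch = b.branch. A NULL in a compared column never satisfies the condition.
- a (bin_id=4, branch=LS) has no partner → padded with NULL.
- a (bin_id=10, branch=RF) has no partner → padded with NULL.
- a (bin_id=11, branch=LS) has no partner → padded with NULL.
- a (bin_id=4, branch=RF) has no partner → padded with NULL.
- a (bin_id=7, branch=LS) has no partner → padded with NULL.
- a (bin_id=6, branch=RF) has no partner → padded with NULL.
- 6 row(s) from b found no a partner → padded with NULL.
Total: 0 matched + 12 padded = 12 rows.

12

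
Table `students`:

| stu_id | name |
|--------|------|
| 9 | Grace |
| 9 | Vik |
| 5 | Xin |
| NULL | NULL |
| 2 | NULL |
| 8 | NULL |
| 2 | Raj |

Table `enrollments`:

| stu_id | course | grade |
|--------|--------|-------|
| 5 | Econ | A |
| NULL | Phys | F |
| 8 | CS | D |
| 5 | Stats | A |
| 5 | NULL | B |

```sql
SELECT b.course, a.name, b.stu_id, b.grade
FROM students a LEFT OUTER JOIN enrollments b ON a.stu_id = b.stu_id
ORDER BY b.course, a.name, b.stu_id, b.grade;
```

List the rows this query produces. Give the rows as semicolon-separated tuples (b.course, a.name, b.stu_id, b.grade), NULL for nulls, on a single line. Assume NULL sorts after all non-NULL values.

(CS, NULL, 8, D); (Econ, Xin, 5, A); (Stats, Xin, 5, A); (NULL, Grace, NULL, NULL); (NULL, Raj, NULL, NULL); (NULL, Vik, NULL, NULL); (NULL, Xin, 5, B); (NULL, NULL, NULL, NULL); (NULL, NULL, NULL, NULL)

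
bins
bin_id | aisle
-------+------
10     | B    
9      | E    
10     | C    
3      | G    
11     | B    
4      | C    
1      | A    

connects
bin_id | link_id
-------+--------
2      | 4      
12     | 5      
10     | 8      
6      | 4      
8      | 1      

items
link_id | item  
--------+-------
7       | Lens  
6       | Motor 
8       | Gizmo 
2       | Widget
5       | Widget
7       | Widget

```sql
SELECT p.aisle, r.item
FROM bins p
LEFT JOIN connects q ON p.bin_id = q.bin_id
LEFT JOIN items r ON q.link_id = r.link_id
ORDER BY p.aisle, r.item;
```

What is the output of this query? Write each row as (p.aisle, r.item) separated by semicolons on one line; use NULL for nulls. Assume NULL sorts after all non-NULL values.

Evaluate left to right. First `bins p LEFT JOIN connects q` on bin_id: 7 row(s).
Then LEFT JOIN `items r` on link_id: each of those 7 rows is kept; rows whose q.link_id has no match in r get NULL for r's columns.

(A, NULL); (B, Gizmo); (B, NULL); (C, Gizmo); (C, NULL); (E, NULL); (G, NULL)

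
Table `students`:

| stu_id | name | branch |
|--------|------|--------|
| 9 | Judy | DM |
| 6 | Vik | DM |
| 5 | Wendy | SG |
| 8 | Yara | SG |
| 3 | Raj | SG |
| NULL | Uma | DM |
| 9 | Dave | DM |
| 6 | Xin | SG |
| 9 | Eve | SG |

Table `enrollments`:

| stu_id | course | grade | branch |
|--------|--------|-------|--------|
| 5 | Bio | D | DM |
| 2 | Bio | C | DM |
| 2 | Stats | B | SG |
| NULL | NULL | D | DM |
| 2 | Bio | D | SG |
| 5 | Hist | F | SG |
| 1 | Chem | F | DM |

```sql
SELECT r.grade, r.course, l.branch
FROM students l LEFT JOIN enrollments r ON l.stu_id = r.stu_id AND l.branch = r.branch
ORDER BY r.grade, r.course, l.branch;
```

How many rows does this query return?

LEFT JOIN keeps every row from `students`; unmatched rows get NULL for `enrollments`'s columns.
Matching on l.stu_id = r.stu_id AND l.branch = r.branch. A NULL in a compared column never satisfies the condition.
- l row (stu_id=9, branch=DM): no match → kept, r columns NULL.
- l row (stu_id=6, branch=DM): no match → kept, r columns NULL.
- l row (stu_id=5, branch=SG): matches 1 r row(s) → 1 output row(s).
- l row (stu_id=8, branch=SG): no match → kept, r columns NULL.
- l row (stu_id=3, branch=SG): no match → kept, r columns NULL.
- l row (stu_id=NULL, branch=DM): no match → kept, r columns NULL.
- l row (stu_id=9, branch=DM): no match → kept, r columns NULL.
- l row (stu_id=6, branch=SG): no match → kept, r columns NULL.
- l row (stu_id=9, branch=SG): no match → kept, r columns NULL.
Total: 1 matched + 8 padded = 9 rows.

9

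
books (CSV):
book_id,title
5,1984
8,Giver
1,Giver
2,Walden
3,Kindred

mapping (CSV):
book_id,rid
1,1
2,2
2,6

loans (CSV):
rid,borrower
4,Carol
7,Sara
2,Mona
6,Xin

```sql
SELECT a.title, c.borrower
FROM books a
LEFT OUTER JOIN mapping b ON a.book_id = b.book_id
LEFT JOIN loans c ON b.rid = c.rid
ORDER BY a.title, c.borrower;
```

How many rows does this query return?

6

Evaluate left to right. First `books a LEFT JOIN mapping b` on book_id: 6 row(s).
Then LEFT JOIN `loans c` on rid: each of those 6 rows is kept; rows whose b.rid has no match in c get NULL for c's columns.
Result: 6 row(s).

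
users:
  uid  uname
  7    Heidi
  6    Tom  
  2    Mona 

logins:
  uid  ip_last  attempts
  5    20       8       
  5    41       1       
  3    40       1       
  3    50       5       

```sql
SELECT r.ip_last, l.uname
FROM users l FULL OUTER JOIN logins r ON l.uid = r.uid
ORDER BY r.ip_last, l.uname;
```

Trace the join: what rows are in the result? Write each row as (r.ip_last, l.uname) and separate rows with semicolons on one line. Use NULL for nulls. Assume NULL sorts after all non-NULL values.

FULL OUTER JOIN keeps every row from both sides; unmatched rows get NULL for the other side's columns.
Matching on l.uid = r.uid.
- uid=7: no r row matches, row kept with r columns NULL.
- uid=6: no r row matches, row kept with r columns NULL.
- uid=2: no r row matches, row kept with r columns NULL.
- plus 4 unmatched r row(s), each kept with NULL l columns.
After projecting and ordering:
r.ip_last | l.uname
20 | NULL
40 | NULL
41 | NULL
50 | NULL
NULL | Heidi
NULL | Mona
NULL | Tom

(20, NULL); (40, NULL); (41, NULL); (50, NULL); (NULL, Heidi); (NULL, Mona); (NULL, Tom)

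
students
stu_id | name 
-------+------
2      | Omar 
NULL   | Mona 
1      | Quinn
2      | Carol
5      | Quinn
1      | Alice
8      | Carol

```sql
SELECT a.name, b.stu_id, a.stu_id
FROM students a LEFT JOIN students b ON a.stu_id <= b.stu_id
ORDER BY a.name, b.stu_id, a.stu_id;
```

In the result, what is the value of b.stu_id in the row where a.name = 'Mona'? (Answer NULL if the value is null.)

NULL

LEFT JOIN keeps every row from `students a`; unmatched rows get NULL for `students b`'s columns.
Matching on a.stu_id <= b.stu_id. A NULL in a compared column never satisfies the condition.
- a[0] stu_id=2 → 4 match(es) in b → 4 row(s).
- a[1] stu_id=NULL → no match; kept with NULLs on the b side.
- a[2] stu_id=1 → 6 match(es) in b → 6 row(s).
- a[3] stu_id=2 → 4 match(es) in b → 4 row(s).
- a[4] stu_id=5 → 2 match(es) in b → 2 row(s).
- a[5] stu_id=1 → 6 match(es) in b → 6 row(s).
- a[6] stu_id=8 → 1 match(es) in b → 1 row(s).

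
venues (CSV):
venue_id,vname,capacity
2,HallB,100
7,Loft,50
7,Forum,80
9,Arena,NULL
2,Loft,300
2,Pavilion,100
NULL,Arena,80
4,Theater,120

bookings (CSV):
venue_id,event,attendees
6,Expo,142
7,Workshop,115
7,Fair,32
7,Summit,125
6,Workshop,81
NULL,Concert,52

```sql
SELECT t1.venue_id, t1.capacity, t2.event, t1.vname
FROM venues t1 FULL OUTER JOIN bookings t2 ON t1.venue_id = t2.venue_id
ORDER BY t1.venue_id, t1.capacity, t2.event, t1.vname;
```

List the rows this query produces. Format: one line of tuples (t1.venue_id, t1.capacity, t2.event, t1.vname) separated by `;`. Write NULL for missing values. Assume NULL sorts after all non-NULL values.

(2, 100, NULL, HallB); (2, 100, NULL, Pavilion); (2, 300, NULL, Loft); (4, 120, NULL, Theater); (7, 50, Fair, Loft); (7, 50, Summit, Loft); (7, 50, Workshop, Loft); (7, 80, Fair, Forum); (7, 80, Summit, Forum); (7, 80, Workshop, Forum); (9, NULL, NULL, Arena); (NULL, 80, NULL, Arena); (NULL, NULL, Concert, NULL); (NULL, NULL, Expo, NULL); (NULL, NULL, Workshop, NULL)

FULL OUTER JOIN keeps every row from both sides; unmatched rows get NULL for the other side's columns.
Matching on t1.venue_id = t2.venue_id. A NULL in a compared column never satisfies the condition.
- venue_id=2: no t2 row matches, row kept with t2 columns NULL.
- venue_id=7: 3 matching t2 row(s), so 3 row(s) emitted.
- venue_id=7: 3 matching t2 row(s), so 3 row(s) emitted.
- venue_id=9: no t2 row matches, row kept with t2 columns NULL.
- venue_id=2: no t2 row matches, row kept with t2 columns NULL.
- venue_id=2: no t2 row matches, row kept with t2 columns NULL.
- venue_id=NULL: no t2 row matches, row kept with t2 columns NULL.
- venue_id=4: no t2 row matches, row kept with t2 columns NULL.
- 3 row(s) from t2 found no t1 partner → padded with NULL.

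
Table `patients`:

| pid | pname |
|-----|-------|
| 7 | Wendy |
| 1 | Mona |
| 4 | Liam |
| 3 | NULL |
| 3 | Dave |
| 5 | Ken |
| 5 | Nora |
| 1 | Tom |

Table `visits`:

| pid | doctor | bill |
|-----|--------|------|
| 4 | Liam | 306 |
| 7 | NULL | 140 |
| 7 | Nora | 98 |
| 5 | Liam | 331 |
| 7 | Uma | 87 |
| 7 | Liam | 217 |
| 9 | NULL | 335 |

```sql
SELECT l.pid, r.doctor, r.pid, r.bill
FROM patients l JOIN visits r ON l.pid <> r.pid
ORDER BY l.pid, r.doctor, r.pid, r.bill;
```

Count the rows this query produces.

49

INNER JOIN keeps only pairs where the ON condition holds.
Matching on l.pid <> r.pid.
- pid=7: 3 matching r row(s), so 3 row(s) emitted.
- pid=1: 7 matching r row(s), so 7 row(s) emitted.
- pid=4: 6 matching r row(s), so 6 row(s) emitted.
- pid=3: 7 matching r row(s), so 7 row(s) emitted.
- pid=3: 7 matching r row(s), so 7 row(s) emitted.
- pid=5: 6 matching r row(s), so 6 row(s) emitted.
- pid=5: 6 matching r row(s), so 6 row(s) emitted.
- pid=1: 7 matching r row(s), so 7 row(s) emitted.
Total: 49 rows.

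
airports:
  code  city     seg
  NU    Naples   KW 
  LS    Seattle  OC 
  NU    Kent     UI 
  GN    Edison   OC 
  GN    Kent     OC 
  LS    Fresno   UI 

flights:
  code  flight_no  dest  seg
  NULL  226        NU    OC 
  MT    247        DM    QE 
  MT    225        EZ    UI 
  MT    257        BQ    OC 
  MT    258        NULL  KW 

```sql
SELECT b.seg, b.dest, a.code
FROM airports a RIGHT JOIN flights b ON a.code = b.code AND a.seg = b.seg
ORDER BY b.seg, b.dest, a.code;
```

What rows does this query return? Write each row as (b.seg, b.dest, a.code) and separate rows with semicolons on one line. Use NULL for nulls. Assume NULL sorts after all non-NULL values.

RIGHT JOIN keeps every row from `flights`; unmatched rows get NULL for `airports`'s columns.
Matching on a.code = b.code AND a.seg = b.seg. A NULL in a compared column never satisfies the condition.
Matched pairs: 0; unmatched b rows kept: 5.

(KW, NULL, NULL); (OC, BQ, NULL); (OC, NU, NULL); (QE, DM, NULL); (UI, EZ, NULL)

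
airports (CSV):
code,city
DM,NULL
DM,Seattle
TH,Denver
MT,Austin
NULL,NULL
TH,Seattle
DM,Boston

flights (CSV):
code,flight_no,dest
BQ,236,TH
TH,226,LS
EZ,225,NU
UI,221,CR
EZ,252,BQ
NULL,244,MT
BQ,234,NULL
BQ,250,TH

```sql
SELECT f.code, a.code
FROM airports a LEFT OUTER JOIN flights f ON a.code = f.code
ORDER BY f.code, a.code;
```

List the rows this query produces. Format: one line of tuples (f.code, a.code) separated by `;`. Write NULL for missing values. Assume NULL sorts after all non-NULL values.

(TH, TH); (TH, TH); (NULL, DM); (NULL, DM); (NULL, DM); (NULL, MT); (NULL, NULL)

LEFT JOIN keeps every row from `airports`; unmatched rows get NULL for `flights`'s columns.
Matching on a.code = f.code. A NULL in a compared column never satisfies the condition.
Matched pairs: 2; unmatched a rows kept: 5.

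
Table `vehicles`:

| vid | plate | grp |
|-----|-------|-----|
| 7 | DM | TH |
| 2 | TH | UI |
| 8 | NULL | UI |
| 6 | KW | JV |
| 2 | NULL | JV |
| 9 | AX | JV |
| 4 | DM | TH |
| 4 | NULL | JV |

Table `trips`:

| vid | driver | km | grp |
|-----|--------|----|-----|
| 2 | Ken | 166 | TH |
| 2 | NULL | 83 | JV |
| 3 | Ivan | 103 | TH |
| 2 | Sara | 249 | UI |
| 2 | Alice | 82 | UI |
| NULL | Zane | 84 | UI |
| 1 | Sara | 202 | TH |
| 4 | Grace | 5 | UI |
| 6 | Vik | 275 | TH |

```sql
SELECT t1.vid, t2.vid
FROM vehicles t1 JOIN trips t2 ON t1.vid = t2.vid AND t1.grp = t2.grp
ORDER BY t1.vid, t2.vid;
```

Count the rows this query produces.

3

INNER JOIN keeps only pairs where the ON condition holds.
Matching on t1.vid = t2.vid AND t1.grp = t2.grp. A NULL in a compared column never satisfies the condition.
- t1[0] vid=7, grp=TH → no match; dropped.
- t1[1] vid=2, grp=UI → 2 match(es) in t2 → 2 row(s).
- t1[2] vid=8, grp=UI → no match; dropped.
- t1[3] vid=6, grp=JV → no match; dropped.
- t1[4] vid=2, grp=JV → 1 match(es) in t2 → 1 row(s).
- t1[5] vid=9, grp=JV → no match; dropped.
- t1[6] vid=4, grp=TH → no match; dropped.
- t1[7] vid=4, grp=JV → no match; dropped.
Total: 3 rows.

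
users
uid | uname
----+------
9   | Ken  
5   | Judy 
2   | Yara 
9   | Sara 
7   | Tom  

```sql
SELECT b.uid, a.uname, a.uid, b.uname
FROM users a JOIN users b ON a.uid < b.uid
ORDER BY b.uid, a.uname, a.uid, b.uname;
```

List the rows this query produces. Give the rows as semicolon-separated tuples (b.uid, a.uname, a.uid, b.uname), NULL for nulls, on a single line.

INNER JOIN keeps only pairs where the ON condition holds.
Matching on a.uid < b.uid.
- a (uid=9) has no partner → excluded.
- a (uid=5) pairs with 3 row(s) of b.
- a (uid=2) pairs with 4 row(s) of b.
- a (uid=9) has no partner → excluded.
- a (uid=7) pairs with 2 row(s) of b.
After projecting and ordering:
b.uid | a.uname | a.uid | b.uname
5 | Yara | 2 | Judy
7 | Judy | 5 | Tom
7 | Yara | 2 | Tom
9 | Judy | 5 | Ken
9 | Judy | 5 | Sara
9 | Tom | 7 | Ken
9 | Tom | 7 | Sara
9 | Yara | 2 | Ken
9 | Yara | 2 | Sara

(5, Yara, 2, Judy); (7, Judy, 5, Tom); (7, Yara, 2, Tom); (9, Judy, 5, Ken); (9, Judy, 5, Sara); (9, Tom, 7, Ken); (9, Tom, 7, Sara); (9, Yara, 2, Ken); (9, Yara, 2, Sara)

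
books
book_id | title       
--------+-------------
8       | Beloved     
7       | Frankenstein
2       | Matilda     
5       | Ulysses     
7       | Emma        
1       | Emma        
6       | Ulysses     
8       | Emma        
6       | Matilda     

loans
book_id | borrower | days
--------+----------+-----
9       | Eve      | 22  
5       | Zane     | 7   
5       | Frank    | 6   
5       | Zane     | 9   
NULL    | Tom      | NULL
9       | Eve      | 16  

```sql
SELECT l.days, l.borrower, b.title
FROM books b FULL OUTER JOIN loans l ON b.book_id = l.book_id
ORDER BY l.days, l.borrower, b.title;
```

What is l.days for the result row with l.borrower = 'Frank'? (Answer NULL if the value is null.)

6

FULL OUTER JOIN keeps every row from both sides; unmatched rows get NULL for the other side's columns.
Matching on b.book_id = l.book_id. A NULL in a compared column never satisfies the condition.
Matched pairs: 3; unmatched b rows kept: 8; unmatched l rows kept: 3.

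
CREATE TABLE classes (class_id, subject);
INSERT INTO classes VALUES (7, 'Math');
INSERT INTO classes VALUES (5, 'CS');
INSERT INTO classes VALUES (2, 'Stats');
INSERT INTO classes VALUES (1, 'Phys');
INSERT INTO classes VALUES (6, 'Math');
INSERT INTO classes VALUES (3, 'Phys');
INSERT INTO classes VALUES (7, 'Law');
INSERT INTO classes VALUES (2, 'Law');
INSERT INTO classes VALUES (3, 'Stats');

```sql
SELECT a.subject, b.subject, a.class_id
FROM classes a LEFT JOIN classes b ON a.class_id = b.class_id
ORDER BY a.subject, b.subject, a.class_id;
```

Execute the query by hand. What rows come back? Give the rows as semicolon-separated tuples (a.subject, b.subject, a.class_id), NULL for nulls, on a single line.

LEFT JOIN keeps every row from `classes a`; unmatched rows get NULL for `classes b`'s columns.
Matching on a.class_id = b.class_id.
- a (class_id=7) pairs with 2 row(s) of b.
- a (class_id=5) pairs with 1 row(s) of b.
- a (class_id=2) pairs with 2 row(s) of b.
- a (class_id=1) pairs with 1 row(s) of b.
- a (class_id=6) pairs with 1 row(s) of b.
- a (class_id=3) pairs with 2 row(s) of b.
- a (class_id=7) pairs with 2 row(s) of b.
- a (class_id=2) pairs with 2 row(s) of b.
- a (class_id=3) pairs with 2 row(s) of b.

(CS, CS, 5); (Law, Law, 2); (Law, Law, 7); (Law, Math, 7); (Law, Stats, 2); (Math, Law, 7); (Math, Math, 6); (Math, Math, 7); (Phys, Phys, 1); (Phys, Phys, 3); (Phys, Stats, 3); (Stats, Law, 2); (Stats, Phys, 3); (Stats, Stats, 2); (Stats, Stats, 3)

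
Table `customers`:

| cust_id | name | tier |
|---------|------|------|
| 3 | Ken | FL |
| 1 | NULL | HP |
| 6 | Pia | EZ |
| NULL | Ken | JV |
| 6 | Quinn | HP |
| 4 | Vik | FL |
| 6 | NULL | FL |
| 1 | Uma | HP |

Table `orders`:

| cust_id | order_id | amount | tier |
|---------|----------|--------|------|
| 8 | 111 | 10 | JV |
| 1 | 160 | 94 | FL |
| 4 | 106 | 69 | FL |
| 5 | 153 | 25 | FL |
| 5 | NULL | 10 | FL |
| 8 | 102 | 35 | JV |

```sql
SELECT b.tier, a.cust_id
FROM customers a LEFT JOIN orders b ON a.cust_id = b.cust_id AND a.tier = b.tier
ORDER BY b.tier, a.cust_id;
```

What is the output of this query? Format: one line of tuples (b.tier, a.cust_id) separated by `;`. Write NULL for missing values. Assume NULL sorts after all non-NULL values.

(FL, 4); (NULL, 1); (NULL, 1); (NULL, 3); (NULL, 6); (NULL, 6); (NULL, 6); (NULL, NULL)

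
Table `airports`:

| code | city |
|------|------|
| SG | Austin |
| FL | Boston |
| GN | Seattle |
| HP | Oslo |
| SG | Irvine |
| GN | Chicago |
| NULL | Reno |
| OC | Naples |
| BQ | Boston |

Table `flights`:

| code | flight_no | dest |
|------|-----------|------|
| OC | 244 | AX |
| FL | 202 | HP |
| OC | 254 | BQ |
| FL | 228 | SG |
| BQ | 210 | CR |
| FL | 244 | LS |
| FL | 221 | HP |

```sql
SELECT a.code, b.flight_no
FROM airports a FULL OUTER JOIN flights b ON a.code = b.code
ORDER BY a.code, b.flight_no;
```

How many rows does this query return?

13

FULL OUTER JOIN keeps every row from both sides; unmatched rows get NULL for the other side's columns.
Matching on a.code = b.code. A NULL in a compared column never satisfies the condition.
- a row (code=SG): no match → kept, b columns NULL.
- a row (code=FL): matches 4 b row(s) → 4 output row(s).
- a row (code=GN): no match → kept, b columns NULL.
- a row (code=HP): no match → kept, b columns NULL.
- a row (code=SG): no match → kept, b columns NULL.
- a row (code=GN): no match → kept, b columns NULL.
- a row (code=NULL): no match → kept, b columns NULL.
- a row (code=OC): matches 2 b row(s) → 2 output row(s).
- a row (code=BQ): matches 1 b row(s) → 1 output row(s).
Total: 7 matched + 6 padded = 13 rows.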